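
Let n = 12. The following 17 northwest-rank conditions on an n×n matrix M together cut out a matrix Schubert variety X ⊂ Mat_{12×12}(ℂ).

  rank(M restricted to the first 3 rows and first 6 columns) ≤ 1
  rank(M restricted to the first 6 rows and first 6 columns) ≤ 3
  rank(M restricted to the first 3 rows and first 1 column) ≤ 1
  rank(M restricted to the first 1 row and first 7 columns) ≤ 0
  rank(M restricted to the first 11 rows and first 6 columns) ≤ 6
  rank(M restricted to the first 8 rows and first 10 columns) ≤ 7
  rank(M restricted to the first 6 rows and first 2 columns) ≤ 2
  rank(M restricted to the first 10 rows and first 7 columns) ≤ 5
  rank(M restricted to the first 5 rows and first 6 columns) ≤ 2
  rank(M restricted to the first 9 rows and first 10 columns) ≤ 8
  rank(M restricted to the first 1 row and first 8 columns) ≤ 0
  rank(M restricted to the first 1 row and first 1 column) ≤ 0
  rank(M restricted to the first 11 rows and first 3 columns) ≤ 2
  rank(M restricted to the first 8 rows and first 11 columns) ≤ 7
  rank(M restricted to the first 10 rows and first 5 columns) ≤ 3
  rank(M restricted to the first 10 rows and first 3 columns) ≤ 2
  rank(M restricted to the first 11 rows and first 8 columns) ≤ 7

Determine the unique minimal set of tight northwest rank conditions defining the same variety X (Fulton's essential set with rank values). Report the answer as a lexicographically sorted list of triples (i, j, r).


The tightest implied rank at each (i,j), from the 17 conditions:

  R[1]: 0 | 0 | 0 | 0 | 0 | 0 | 0 | 0 | 1 | 1 | 1 | 1
  R[2]: 1 | 1 | 1 | 1 | 1 | 1 | 1 | 1 | 2 | 2 | 2 | 2
  R[3]: 1 | 1 | 1 | 1 | 1 | 1 | 2 | 2 | 3 | 3 | 3 | 3
  R[4]: 1 | 2 | 2 | 2 | 2 | 2 | 3 | 3 | 4 | 4 | 4 | 4
  R[5]: 1 | 2 | 2 | 2 | 2 | 2 | 3 | 4 | 5 | 5 | 5 | 5
  R[6]: 1 | 2 | 2 | 3 | 3 | 3 | 4 | 5 | 6 | 6 | 6 | 6
  R[7]: 1 | 2 | 2 | 3 | 3 | 4 | 5 | 6 | 7 | 7 | 7 | 7
  R[8]: 1 | 2 | 2 | 3 | 3 | 4 | 5 | 6 | 7 | 7 | 7 | 8
  R[9]: 1 | 2 | 2 | 3 | 3 | 4 | 5 | 6 | 7 | 8 | 8 | 9
  R[10]: 1 | 2 | 2 | 3 | 3 | 4 | 5 | 6 | 7 | 8 | 9 | 10
  R[11]: 1 | 2 | 2 | 3 | 4 | 5 | 6 | 7 | 8 | 9 | 10 | 11
  R[12]: 1 | 2 | 3 | 4 | 5 | 6 | 7 | 8 | 9 | 10 | 11 | 12

giving w = (9, 1, 7, 2, 8, 4, 6, 12, 10, 11, 5, 3) via Δ²R.

ℓ(w)=29; the 6 essential cells (i,j,r):

[(1, 8, 0), (3, 6, 1), (5, 6, 2), (8, 11, 7), (10, 5, 3), (11, 3, 2)]


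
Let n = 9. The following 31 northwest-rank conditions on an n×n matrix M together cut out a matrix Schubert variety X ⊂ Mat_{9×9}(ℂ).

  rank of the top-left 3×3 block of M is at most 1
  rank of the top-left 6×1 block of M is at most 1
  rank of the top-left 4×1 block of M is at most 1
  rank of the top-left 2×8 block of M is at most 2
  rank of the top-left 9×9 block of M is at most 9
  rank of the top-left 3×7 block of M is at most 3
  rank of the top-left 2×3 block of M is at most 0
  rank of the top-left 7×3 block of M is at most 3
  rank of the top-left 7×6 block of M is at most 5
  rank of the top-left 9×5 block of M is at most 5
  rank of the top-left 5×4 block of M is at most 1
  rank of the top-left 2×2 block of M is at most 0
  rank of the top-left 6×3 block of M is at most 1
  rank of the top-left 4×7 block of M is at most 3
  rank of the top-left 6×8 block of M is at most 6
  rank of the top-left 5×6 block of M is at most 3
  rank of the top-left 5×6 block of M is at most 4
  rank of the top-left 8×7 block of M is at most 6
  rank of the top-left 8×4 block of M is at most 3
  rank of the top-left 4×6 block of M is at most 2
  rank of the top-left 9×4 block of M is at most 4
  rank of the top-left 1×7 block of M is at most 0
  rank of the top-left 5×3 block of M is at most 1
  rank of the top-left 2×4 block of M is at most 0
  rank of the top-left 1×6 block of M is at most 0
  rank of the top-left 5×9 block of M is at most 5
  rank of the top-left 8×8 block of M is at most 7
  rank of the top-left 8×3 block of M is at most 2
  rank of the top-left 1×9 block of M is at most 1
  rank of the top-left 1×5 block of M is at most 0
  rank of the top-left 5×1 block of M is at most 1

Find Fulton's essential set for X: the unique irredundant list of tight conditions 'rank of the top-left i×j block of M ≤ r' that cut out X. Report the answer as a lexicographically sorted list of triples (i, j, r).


Reconstructing r_w from the 31 given conditions:

  i=1: 0 0 0 0 0 0 0 1 1
  i=2: 0 0 0 0 1 1 1 2 2
  i=3: 1 1 1 1 2 2 2 3 3
  i=4: 1 1 1 1 2 2 3 4 4
  i=5: 1 1 1 1 2 3 4 5 5
  i=6: 1 1 1 2 3 4 5 6 6
  i=7: 1 2 2 3 4 5 6 7 7
  i=8: 1 2 2 3 4 5 6 7 8
  i=9: 1 2 3 4 5 6 7 8 9

hence w(1..9) = (8, 5, 1, 7, 6, 4, 2, 9, 3).

Fulton essential set (6 of the 21 Rothe cells):

[(1, 7, 0), (2, 4, 0), (4, 6, 2), (5, 4, 1), (6, 3, 1), (8, 3, 2)]


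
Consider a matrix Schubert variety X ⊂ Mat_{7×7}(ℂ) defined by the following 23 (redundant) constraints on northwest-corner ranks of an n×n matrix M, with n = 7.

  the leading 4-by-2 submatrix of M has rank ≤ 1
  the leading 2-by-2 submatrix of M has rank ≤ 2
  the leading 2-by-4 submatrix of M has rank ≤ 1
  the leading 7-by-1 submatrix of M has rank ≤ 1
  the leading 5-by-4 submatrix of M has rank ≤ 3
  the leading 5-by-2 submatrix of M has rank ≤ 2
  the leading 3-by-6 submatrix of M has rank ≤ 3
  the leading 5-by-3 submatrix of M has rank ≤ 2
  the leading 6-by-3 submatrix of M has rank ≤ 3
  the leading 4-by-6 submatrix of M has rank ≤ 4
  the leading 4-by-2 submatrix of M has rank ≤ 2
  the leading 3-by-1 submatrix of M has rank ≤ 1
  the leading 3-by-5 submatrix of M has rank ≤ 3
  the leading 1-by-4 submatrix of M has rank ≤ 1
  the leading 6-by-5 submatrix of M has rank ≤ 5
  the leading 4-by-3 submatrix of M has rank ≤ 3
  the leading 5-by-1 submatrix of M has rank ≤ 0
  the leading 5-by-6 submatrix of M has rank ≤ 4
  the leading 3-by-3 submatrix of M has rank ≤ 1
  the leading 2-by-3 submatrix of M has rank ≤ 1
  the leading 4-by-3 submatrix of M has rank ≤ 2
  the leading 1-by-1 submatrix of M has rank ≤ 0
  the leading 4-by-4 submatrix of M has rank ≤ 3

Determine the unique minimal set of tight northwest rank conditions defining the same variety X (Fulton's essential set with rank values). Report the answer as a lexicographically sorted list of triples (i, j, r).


Propagating the 23 rank bounds to every northwest block:

  i=1: 0, 1, 1, 1, 1, 1, 1
  i=2: 0, 1, 1, 1, 2, 2, 2
  i=3: 0, 1, 1, 2, 3, 3, 3
  i=4: 0, 1, 2, 3, 4, 4, 4
  i=5: 0, 1, 2, 3, 4, 4, 5
  i=6: 1, 2, 3, 4, 5, 5, 6
  i=7: 1, 2, 3, 4, 5, 6, 7

giving w = (2, 5, 4, 3, 7, 1, 6) via Δ²R.

Fulton essential set (4 of the 9 Rothe cells):

[(2, 4, 1), (3, 3, 1), (5, 1, 0), (5, 6, 4)]


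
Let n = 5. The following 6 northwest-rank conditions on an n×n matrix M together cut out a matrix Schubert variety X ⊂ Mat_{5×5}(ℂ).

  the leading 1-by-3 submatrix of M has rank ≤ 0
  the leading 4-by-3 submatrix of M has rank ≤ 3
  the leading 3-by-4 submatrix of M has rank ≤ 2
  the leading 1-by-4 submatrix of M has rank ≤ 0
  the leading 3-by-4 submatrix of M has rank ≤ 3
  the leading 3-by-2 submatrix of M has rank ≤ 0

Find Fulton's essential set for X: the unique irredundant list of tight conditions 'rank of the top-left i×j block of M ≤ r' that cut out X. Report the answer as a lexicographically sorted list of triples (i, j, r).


The tightest implied rank at each (i,j), from the 6 conditions:

  0 0 0 0 1
  0 0 1 1 2
  0 0 1 2 3
  1 1 2 3 4
  1 2 3 4 5

the unique w with this rank table is (5, 3, 4, 1, 2).

Fulton essential set (2 of the 8 Rothe cells):

[(1, 4, 0), (3, 2, 0)]


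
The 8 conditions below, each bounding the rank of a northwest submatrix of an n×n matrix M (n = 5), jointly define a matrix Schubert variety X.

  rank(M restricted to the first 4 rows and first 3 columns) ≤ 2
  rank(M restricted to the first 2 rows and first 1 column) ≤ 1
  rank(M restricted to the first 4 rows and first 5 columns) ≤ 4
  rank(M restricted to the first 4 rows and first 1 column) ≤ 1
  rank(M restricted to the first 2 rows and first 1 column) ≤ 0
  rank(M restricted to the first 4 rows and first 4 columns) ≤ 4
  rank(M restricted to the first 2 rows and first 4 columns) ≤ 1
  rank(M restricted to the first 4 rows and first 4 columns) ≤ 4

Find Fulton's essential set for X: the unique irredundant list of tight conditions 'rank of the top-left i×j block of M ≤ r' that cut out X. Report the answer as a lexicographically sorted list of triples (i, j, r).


Computing R[i][j] = min implied NW-rank bound (n=5, 8 conditions):

  R[1]: 0 1 1 1 1
  R[2]: 0 1 1 1 2
  R[3]: 1 2 2 2 3
  R[4]: 1 2 2 3 4
  R[5]: 1 2 3 4 5

hence w(1..5) = (2, 5, 1, 4, 3).

|D(w)|=5, |Ess(w)|=3:

[(2, 1, 0), (2, 4, 1), (4, 3, 2)]


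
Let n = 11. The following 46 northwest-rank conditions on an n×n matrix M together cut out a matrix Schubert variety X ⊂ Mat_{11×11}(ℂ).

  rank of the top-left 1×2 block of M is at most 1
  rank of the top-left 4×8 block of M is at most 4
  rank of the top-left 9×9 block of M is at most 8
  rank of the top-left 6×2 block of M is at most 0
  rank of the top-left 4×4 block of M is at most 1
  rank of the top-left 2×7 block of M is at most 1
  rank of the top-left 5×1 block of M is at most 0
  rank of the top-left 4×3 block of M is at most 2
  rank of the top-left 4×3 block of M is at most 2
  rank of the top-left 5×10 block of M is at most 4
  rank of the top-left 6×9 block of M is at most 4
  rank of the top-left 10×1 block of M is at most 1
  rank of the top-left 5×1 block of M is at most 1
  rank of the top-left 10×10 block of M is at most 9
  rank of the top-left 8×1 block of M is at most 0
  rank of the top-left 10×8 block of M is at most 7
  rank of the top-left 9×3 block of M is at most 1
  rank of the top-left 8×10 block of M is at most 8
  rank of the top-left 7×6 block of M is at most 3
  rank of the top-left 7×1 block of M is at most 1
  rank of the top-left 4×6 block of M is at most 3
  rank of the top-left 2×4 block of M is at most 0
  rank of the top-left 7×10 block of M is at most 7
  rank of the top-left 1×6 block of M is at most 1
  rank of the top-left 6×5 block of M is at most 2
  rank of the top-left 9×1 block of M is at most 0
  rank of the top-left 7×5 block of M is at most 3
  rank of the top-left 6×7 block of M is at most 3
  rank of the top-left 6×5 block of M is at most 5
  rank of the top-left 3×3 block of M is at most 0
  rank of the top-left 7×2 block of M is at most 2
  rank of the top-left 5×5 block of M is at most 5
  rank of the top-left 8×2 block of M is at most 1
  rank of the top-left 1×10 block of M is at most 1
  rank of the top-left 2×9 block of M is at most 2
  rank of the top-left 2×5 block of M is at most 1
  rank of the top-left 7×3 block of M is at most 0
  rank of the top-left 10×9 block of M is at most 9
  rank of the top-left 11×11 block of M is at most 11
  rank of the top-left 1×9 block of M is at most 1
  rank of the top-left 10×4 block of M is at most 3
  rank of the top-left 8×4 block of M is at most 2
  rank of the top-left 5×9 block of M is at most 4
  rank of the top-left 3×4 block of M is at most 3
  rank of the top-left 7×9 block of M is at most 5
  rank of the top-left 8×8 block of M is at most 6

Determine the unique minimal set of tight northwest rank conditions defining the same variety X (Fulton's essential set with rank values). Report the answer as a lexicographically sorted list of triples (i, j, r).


Computing R[i][j] = min implied NW-rank bound (n=11, 46 conditions):

  0, 0, 0, 0, 1, 1, 1, 1, 1, 1, 1
  0, 0, 0, 0, 1, 1, 1, 2, 2, 2, 2
  0, 0, 0, 1, 2, 2, 2, 3, 3, 3, 3
  0, 0, 0, 1, 2, 3, 3, 4, 4, 4, 4
  0, 0, 0, 1, 2, 3, 3, 4, 4, 4, 5
  0, 0, 0, 1, 2, 3, 3, 4, 4, 5, 6
  0, 0, 0, 1, 2, 3, 4, 5, 5, 6, 7
  0, 1, 1, 2, 3, 4, 5, 6, 6, 7, 8
  0, 1, 1, 2, 3, 4, 5, 6, 7, 8, 9
  1, 2, 2, 3, 4, 5, 6, 7, 8, 9, 10
  1, 2, 3, 4, 5, 6, 7, 8, 9, 10, 11

so w = (5, 8, 4, 6, 11, 10, 7, 2, 9, 1, 3).

Rothe diagram D(w) (33 cells), 8 SE-corners (essential conditions):

[(2, 4, 0), (2, 7, 1), (5, 10, 4), (6, 7, 3), (6, 9, 4), (7, 3, 0), (9, 1, 0), (9, 3, 1)]


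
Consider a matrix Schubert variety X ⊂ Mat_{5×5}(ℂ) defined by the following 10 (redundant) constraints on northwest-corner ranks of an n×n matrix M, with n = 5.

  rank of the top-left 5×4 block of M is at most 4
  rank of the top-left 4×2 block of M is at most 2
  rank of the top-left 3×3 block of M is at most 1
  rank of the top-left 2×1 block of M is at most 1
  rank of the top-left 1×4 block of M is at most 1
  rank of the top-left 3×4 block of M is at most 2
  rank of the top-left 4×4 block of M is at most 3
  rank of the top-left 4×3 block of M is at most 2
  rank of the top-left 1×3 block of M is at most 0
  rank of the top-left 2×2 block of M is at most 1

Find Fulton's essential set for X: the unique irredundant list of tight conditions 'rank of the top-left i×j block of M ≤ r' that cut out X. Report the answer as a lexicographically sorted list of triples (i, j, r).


Rank table r_w(5×5) implied by the 10 constraints:

  0  0  0  1  1
  1  1  1  2  2
  1  1  1  2  3
  1  2  2  3  4
  1  2  3  4  5

so w = (4, 1, 5, 2, 3).

Rothe diagram D(w) (5 cells), 2 SE-corners (essential conditions):

[(1, 3, 0), (3, 3, 1)]


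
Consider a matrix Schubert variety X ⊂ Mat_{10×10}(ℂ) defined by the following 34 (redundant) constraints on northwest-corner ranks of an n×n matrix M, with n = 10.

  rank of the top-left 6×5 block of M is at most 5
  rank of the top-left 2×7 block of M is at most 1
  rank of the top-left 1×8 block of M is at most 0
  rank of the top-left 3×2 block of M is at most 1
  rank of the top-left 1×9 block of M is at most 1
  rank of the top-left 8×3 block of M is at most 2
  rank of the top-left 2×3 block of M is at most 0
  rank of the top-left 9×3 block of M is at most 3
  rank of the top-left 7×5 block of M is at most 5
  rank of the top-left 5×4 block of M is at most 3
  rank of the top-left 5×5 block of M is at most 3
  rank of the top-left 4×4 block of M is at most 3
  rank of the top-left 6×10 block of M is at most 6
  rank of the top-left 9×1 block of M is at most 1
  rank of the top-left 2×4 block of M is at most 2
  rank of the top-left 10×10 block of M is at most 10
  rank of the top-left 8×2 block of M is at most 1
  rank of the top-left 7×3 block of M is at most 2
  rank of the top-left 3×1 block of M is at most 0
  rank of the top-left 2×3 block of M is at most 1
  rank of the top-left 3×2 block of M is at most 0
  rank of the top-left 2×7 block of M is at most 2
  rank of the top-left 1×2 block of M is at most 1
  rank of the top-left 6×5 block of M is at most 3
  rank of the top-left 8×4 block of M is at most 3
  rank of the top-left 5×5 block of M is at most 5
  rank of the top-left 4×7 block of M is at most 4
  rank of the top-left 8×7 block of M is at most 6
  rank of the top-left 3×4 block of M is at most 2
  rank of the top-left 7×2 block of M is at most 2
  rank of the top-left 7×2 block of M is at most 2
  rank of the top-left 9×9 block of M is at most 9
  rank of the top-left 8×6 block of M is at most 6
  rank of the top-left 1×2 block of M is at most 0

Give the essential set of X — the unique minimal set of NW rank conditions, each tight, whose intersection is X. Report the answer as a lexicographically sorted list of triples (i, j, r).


Propagating the 34 rank bounds to every northwest block:

  R[1]: 0 | 0 | 0 | 0 | 0 | 0 | 0 | 0 | 1 | 1
  R[2]: 0 | 0 | 0 | 1 | 1 | 1 | 1 | 1 | 2 | 2
  R[3]: 0 | 0 | 1 | 2 | 2 | 2 | 2 | 2 | 3 | 3
  R[4]: 1 | 1 | 2 | 3 | 3 | 3 | 3 | 3 | 4 | 4
  R[5]: 1 | 1 | 2 | 3 | 3 | 4 | 4 | 4 | 5 | 5
  R[6]: 1 | 1 | 2 | 3 | 3 | 4 | 5 | 5 | 6 | 6
  R[7]: 1 | 1 | 2 | 3 | 4 | 5 | 6 | 6 | 7 | 7
  R[8]: 1 | 1 | 2 | 3 | 4 | 5 | 6 | 7 | 8 | 8
  R[9]: 1 | 2 | 3 | 4 | 5 | 6 | 7 | 8 | 9 | 9
  R[10]: 1 | 2 | 3 | 4 | 5 | 6 | 7 | 8 | 9 | 10

hence w(1..10) = (9, 4, 3, 1, 6, 7, 5, 8, 2, 10).

5 SE-corners of the 19-cell Rothe diagram give Ess(w):

[(1, 8, 0), (2, 3, 0), (3, 2, 0), (6, 5, 3), (8, 2, 1)]


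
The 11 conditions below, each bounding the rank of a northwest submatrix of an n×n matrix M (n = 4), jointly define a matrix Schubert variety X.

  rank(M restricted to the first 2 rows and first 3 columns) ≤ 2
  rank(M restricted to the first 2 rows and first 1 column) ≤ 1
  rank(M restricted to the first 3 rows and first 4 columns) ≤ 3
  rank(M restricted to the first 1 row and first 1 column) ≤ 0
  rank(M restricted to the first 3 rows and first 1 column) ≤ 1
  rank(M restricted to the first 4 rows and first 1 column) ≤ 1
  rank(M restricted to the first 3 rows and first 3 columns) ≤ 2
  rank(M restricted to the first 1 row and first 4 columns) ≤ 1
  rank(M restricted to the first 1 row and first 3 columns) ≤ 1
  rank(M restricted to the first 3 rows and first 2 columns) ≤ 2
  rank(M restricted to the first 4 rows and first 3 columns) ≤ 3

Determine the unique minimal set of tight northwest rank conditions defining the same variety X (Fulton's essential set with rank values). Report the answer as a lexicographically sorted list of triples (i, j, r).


Computing R[i][j] = min implied NW-rank bound (n=4, 11 conditions):

  row 1: 0  1  1  1
  row 2: 1  2  2  2
  row 3: 1  2  2  3
  row 4: 1  2  3  4

giving w = (2, 1, 4, 3) via Δ²R.

Fulton essential set (2 of the 2 Rothe cells):

[(1, 1, 0), (3, 3, 2)]


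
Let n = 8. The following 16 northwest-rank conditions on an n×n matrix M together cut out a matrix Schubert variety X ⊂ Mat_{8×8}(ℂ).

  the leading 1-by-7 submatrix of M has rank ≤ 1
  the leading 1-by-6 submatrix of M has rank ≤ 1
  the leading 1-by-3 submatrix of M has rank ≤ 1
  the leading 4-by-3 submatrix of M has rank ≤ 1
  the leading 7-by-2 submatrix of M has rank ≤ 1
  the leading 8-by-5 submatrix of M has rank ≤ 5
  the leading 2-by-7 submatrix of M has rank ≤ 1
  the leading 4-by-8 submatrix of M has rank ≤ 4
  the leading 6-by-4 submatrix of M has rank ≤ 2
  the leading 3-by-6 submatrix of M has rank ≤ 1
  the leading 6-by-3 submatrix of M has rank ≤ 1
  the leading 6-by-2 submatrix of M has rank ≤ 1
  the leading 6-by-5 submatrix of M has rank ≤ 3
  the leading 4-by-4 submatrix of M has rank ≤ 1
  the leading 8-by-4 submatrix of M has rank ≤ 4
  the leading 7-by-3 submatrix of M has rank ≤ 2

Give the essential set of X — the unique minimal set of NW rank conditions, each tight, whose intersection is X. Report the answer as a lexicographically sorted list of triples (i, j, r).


Propagating the 16 rank bounds to every northwest block:

  row 1: 1, 1, 1, 1, 1, 1, 1, 1
  row 2: 1, 1, 1, 1, 1, 1, 1, 2
  row 3: 1, 1, 1, 1, 1, 1, 2, 3
  row 4: 1, 1, 1, 1, 2, 2, 3, 4
  row 5: 1, 1, 1, 2, 3, 3, 4, 5
  row 6: 1, 1, 1, 2, 3, 4, 5, 6
  row 7: 1, 1, 2, 3, 4, 5, 6, 7
  row 8: 1, 2, 3, 4, 5, 6, 7, 8

hence w(1..8) = (1, 8, 7, 5, 4, 6, 3, 2).

|D(w)|=19, |Ess(w)|=5:

[(2, 7, 1), (3, 6, 1), (4, 4, 1), (6, 3, 1), (7, 2, 1)]


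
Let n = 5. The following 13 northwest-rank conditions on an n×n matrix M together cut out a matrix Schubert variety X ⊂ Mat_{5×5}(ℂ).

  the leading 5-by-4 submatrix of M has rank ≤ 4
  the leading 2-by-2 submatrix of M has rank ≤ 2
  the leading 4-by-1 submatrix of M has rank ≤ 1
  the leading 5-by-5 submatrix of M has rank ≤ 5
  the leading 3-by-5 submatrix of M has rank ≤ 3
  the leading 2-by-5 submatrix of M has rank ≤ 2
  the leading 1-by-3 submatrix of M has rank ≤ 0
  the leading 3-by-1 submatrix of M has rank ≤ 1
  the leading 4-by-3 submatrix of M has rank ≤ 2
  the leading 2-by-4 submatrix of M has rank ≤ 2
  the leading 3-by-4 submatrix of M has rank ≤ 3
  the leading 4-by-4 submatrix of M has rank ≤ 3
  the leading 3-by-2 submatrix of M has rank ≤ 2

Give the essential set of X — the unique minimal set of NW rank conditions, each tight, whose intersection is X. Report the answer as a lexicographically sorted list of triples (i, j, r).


Reconstructing r_w from the 13 given conditions:

  0, 0, 0, 1, 1
  1, 1, 1, 2, 2
  1, 2, 2, 3, 3
  1, 2, 2, 3, 4
  1, 2, 3, 4, 5

hence w(1..5) = (4, 1, 2, 5, 3).

D(w) has 4 cells with 2 SE-corners; essential set:

[(1, 3, 0), (4, 3, 2)]


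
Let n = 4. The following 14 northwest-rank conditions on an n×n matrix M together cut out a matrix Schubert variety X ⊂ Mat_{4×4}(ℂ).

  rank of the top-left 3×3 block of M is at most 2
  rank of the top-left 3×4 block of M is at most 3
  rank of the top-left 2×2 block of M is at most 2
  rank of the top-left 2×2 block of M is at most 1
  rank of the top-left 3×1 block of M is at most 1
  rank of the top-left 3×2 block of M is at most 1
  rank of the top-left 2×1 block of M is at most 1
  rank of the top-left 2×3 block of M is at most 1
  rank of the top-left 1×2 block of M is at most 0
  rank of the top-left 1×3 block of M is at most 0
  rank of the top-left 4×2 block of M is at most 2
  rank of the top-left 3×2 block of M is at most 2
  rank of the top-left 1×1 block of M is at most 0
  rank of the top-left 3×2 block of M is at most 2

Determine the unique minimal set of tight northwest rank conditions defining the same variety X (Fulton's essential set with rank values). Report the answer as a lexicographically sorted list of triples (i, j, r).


Propagating the 14 rank bounds to every northwest block:

  row 1: 0  0  0  1
  row 2: 1  1  1  2
  row 3: 1  1  2  3
  row 4: 1  2  3  4

giving w = (4, 1, 3, 2) via Δ²R.

|D(w)|=4, |Ess(w)|=2:

[(1, 3, 0), (3, 2, 1)]


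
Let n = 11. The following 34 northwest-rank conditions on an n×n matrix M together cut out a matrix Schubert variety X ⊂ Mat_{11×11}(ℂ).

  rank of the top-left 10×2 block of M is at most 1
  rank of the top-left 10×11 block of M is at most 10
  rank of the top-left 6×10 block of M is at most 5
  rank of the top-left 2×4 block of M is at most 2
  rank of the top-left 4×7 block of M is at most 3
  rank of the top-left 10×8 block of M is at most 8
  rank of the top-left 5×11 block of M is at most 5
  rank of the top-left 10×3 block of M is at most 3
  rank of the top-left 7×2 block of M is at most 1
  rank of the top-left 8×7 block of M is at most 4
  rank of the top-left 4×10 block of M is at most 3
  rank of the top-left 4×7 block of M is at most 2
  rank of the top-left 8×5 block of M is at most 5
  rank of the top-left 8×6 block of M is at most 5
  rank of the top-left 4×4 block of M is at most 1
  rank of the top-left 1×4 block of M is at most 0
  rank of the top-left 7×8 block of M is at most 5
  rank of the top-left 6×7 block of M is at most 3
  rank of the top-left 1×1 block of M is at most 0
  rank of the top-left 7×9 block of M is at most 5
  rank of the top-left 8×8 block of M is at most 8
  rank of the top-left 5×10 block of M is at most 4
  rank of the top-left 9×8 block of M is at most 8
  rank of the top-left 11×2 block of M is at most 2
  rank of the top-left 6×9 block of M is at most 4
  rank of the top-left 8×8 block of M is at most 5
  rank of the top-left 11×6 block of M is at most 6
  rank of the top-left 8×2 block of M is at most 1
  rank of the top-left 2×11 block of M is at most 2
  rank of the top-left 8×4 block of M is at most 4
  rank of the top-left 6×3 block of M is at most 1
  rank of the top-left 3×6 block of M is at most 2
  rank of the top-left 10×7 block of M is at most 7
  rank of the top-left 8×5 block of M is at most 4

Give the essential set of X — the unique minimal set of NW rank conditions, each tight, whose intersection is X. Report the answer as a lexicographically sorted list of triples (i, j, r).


Recovering R(i,j) via the rank-extension bound from the 34 conditions:

  R[1]: 0  0  0  0  1  1  1  1  1  1  1
  R[2]: 1  1  1  1  2  2  2  2  2  2  2
  R[3]: 1  1  1  1  2  2  2  3  3  3  3
  R[4]: 1  1  1  1  2  2  2  3  3  3  4
  R[5]: 1  1  1  2  3  3  3  4  4  4  5
  R[6]: 1  1  1  2  3  3  3  4  4  5  6
  R[7]: 1  1  2  3  4  4  4  5  5  6  7
  R[8]: 1  1  2  3  4  4  4  5  6  7  8
  R[9]: 1  1  2  3  4  5  5  6  7  8  9
  R[10]: 1  1  2  3  4  5  6  7  8  9  10
  R[11]: 1  2  3  4  5  6  7  8  9  10  11

reading off 1-entries of Δ²R: w = (5, 1, 8, 11, 4, 10, 3, 9, 6, 7, 2).

ℓ(w)=29; the 9 essential cells (i,j,r):

[(1, 4, 0), (4, 4, 1), (4, 7, 2), (4, 10, 3), (6, 3, 1), (6, 7, 3), (6, 9, 4), (8, 7, 4), (10, 2, 1)]


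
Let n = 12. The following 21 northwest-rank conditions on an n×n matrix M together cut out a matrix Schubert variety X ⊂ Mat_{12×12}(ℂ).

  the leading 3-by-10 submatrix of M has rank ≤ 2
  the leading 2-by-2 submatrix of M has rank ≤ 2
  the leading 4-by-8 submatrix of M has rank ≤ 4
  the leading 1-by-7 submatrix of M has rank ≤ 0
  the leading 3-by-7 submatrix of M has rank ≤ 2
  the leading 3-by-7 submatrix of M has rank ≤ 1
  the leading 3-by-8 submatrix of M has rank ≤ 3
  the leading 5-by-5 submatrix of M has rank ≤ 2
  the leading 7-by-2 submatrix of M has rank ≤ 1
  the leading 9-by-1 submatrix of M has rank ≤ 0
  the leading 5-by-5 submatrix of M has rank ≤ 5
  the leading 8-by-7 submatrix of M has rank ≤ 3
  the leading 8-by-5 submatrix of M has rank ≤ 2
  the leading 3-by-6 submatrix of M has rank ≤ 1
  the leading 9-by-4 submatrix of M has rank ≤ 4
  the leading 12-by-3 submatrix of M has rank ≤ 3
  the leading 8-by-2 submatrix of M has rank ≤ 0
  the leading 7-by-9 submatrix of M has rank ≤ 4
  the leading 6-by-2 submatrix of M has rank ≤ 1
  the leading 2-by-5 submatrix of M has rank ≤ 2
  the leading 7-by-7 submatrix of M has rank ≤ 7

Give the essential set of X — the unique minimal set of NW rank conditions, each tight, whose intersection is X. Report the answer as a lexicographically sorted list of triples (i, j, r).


Propagating the 21 rank bounds to every northwest block:

  i=1: 0 | 0 | 0 | 0 | 0 | 0 | 0 | 1 | 1 | 1 | 1 | 1
  i=2: 0 | 0 | 1 | 1 | 1 | 1 | 1 | 2 | 2 | 2 | 2 | 2
  i=3: 0 | 0 | 1 | 1 | 1 | 1 | 1 | 2 | 2 | 2 | 3 | 3
  i=4: 0 | 0 | 1 | 2 | 2 | 2 | 2 | 3 | 3 | 3 | 4 | 4
  i=5: 0 | 0 | 1 | 2 | 2 | 3 | 3 | 4 | 4 | 4 | 5 | 5
  i=6: 0 | 0 | 1 | 2 | 2 | 3 | 3 | 4 | 4 | 5 | 6 | 6
  i=7: 0 | 0 | 1 | 2 | 2 | 3 | 3 | 4 | 4 | 5 | 6 | 7
  i=8: 0 | 0 | 1 | 2 | 2 | 3 | 3 | 4 | 5 | 6 | 7 | 8
  i=9: 0 | 1 | 2 | 3 | 3 | 4 | 4 | 5 | 6 | 7 | 8 | 9
  i=10: 1 | 2 | 3 | 4 | 4 | 5 | 5 | 6 | 7 | 8 | 9 | 10
  i=11: 1 | 2 | 3 | 4 | 5 | 6 | 6 | 7 | 8 | 9 | 10 | 11
  i=12: 1 | 2 | 3 | 4 | 5 | 6 | 7 | 8 | 9 | 10 | 11 | 12

reading off 1-entries of Δ²R: w = (8, 3, 11, 4, 6, 10, 12, 9, 2, 1, 5, 7).

Rothe diagram D(w) (37 cells), 8 SE-corners (essential conditions):

[(1, 7, 0), (3, 7, 1), (3, 10, 2), (7, 9, 4), (8, 2, 0), (8, 5, 2), (8, 7, 3), (9, 1, 0)]


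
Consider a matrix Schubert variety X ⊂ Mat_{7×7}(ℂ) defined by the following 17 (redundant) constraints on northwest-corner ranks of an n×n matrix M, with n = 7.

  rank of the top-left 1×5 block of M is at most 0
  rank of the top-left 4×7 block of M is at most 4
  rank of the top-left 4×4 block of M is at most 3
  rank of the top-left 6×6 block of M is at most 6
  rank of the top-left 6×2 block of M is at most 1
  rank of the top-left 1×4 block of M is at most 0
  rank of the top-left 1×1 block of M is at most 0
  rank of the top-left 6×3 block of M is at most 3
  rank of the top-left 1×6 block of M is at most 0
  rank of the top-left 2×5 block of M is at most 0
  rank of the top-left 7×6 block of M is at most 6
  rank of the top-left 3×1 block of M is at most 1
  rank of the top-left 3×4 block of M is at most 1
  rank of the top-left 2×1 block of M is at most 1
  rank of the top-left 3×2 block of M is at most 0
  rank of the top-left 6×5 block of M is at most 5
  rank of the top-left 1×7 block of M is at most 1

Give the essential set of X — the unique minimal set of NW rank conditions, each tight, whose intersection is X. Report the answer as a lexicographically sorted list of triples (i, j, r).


Reconstructing r_w from the 17 given conditions:

  0, 0, 0, 0, 0, 0, 1
  0, 0, 0, 0, 0, 1, 2
  0, 0, 1, 1, 1, 2, 3
  1, 1, 2, 2, 2, 3, 4
  1, 1, 2, 3, 3, 4, 5
  1, 1, 2, 3, 4, 5, 6
  1, 2, 3, 4, 5, 6, 7

reading off 1-entries of Δ²R: w = (7, 6, 3, 1, 4, 5, 2).

|D(w)|=15, |Ess(w)|=4:

[(1, 6, 0), (2, 5, 0), (3, 2, 0), (6, 2, 1)]


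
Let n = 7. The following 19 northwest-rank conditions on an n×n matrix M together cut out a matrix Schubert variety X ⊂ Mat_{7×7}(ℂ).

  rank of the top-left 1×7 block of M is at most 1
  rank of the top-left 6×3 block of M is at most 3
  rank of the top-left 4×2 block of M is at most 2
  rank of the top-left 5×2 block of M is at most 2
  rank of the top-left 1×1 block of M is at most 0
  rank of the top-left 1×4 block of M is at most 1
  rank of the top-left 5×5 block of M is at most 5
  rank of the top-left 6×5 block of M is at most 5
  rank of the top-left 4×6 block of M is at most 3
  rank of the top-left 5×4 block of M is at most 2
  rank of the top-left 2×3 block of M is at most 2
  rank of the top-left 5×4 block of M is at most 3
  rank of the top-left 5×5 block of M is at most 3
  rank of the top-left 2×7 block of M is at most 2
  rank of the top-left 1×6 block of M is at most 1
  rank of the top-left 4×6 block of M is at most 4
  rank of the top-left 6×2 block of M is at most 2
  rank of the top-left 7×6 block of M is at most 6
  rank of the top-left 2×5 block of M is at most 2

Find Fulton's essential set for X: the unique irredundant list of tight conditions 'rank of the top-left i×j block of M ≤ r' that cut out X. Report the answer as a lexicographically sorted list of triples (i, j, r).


Computing R[i][j] = min implied NW-rank bound (n=7, 19 conditions):

  0  1  1  1  1  1  1
  1  2  2  2  2  2  2
  1  2  2  2  3  3  3
  1  2  2  2  3  3  4
  1  2  2  2  3  4  5
  1  2  3  3  4  5  6
  1  2  3  4  5  6  7

giving w = (2, 1, 5, 7, 6, 3, 4) via Δ²R.

3 SE-corners of the 8-cell Rothe diagram give Ess(w):

[(1, 1, 0), (4, 6, 3), (5, 4, 2)]


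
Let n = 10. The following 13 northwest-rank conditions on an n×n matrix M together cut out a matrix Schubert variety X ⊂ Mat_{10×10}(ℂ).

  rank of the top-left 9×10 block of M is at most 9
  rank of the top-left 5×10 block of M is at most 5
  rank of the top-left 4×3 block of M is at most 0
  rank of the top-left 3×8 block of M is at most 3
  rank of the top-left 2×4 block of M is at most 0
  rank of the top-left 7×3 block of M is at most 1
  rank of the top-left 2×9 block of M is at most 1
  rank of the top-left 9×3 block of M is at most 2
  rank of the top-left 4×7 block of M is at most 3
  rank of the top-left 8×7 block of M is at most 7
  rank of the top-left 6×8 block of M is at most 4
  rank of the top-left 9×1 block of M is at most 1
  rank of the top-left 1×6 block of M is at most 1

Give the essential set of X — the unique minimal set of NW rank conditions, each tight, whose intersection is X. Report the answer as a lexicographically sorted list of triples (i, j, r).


Rank table r_w(10×10) implied by the 13 constraints:

  i=1: 0, 0, 0, 0, 1, 1, 1, 1, 1, 1
  i=2: 0, 0, 0, 0, 1, 1, 1, 1, 1, 2
  i=3: 0, 0, 0, 1, 2, 2, 2, 2, 2, 3
  i=4: 0, 0, 0, 1, 2, 3, 3, 3, 3, 4
  i=5: 1, 1, 1, 2, 3, 4, 4, 4, 4, 5
  i=6: 1, 1, 1, 2, 3, 4, 4, 4, 5, 6
  i=7: 1, 1, 1, 2, 3, 4, 5, 5, 6, 7
  i=8: 1, 2, 2, 3, 4, 5, 6, 6, 7, 8
  i=9: 1, 2, 2, 3, 4, 5, 6, 7, 8, 9
  i=10: 1, 2, 3, 4, 5, 6, 7, 8, 9, 10

reading off 1-entries of Δ²R: w = (5, 10, 4, 6, 1, 9, 7, 2, 8, 3).

ℓ(w)=25; the 6 essential cells (i,j,r):

[(2, 4, 0), (2, 9, 1), (4, 3, 0), (6, 8, 4), (7, 3, 1), (9, 3, 2)]


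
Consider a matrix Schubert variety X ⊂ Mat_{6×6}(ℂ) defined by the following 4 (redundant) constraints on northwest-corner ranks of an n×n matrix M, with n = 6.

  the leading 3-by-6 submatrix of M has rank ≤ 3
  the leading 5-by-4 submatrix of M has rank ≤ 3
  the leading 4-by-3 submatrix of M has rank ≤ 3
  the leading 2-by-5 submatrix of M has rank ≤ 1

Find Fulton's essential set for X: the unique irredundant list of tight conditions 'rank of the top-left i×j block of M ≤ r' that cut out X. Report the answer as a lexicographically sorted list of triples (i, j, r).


Propagating the 4 rank bounds to every northwest block:

  R[1]: 1 1 1 1 1 1
  R[2]: 1 1 1 1 1 2
  R[3]: 1 2 2 2 2 3
  R[4]: 1 2 3 3 3 4
  R[5]: 1 2 3 3 4 5
  R[6]: 1 2 3 4 5 6

reading off 1-entries of Δ²R: w = (1, 6, 2, 3, 5, 4).

Rothe diagram D(w) (5 cells), 2 SE-corners (essential conditions):

[(2, 5, 1), (5, 4, 3)]


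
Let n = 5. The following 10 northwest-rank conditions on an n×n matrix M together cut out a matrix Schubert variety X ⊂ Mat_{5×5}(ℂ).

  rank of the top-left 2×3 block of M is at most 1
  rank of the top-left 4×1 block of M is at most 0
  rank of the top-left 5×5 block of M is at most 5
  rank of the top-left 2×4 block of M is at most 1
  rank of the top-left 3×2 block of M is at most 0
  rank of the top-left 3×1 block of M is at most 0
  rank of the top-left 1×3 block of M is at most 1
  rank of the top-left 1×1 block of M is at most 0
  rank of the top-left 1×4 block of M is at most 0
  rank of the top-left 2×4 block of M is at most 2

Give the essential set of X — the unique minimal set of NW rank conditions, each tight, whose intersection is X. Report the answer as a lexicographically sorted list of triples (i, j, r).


The tightest implied rank at each (i,j), from the 10 conditions:

  i=1: 0, 0, 0, 0, 1
  i=2: 0, 0, 1, 1, 2
  i=3: 0, 0, 1, 2, 3
  i=4: 0, 1, 2, 3, 4
  i=5: 1, 2, 3, 4, 5

the unique w with this rank table is (5, 3, 4, 2, 1).

3 SE-corners of the 9-cell Rothe diagram give Ess(w):

[(1, 4, 0), (3, 2, 0), (4, 1, 0)]


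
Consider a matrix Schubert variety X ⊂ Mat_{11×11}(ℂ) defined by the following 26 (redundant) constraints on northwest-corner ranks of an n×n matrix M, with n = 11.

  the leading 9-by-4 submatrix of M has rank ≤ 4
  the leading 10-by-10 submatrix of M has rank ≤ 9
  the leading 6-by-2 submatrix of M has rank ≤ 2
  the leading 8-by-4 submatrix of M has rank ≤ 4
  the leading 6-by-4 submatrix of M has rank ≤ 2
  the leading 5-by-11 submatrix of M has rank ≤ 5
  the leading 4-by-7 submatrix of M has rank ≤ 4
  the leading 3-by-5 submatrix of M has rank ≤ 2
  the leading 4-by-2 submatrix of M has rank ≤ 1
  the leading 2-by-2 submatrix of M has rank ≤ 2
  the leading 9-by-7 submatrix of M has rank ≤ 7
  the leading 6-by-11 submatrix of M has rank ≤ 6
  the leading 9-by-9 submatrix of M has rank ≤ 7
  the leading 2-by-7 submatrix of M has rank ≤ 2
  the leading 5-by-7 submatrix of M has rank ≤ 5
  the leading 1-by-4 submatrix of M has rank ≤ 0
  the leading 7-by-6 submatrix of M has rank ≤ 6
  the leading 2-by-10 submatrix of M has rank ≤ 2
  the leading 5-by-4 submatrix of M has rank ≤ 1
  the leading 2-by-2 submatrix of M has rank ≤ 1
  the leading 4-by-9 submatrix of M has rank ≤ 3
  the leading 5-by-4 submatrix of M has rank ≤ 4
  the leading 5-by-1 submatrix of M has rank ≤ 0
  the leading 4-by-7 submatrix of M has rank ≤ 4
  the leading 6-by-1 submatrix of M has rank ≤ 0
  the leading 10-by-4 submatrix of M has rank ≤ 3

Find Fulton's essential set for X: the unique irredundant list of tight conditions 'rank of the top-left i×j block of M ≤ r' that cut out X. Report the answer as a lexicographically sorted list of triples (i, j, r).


Recovering R(i,j) via the rank-extension bound from the 26 conditions:

  0  0  0  0  1  1  1  1  1  1  1
  0  1  1  1  2  2  2  2  2  2  2
  0  1  1  1  2  3  3  3  3  3  3
  0  1  1  1  2  3  3  3  3  4  4
  0  1  1  1  2  3  4  4  4  5  5
  0  1  2  2  3  4  5  5  5  6  6
  1  2  3  3  4  5  6  6  6  7  7
  1  2  3  3  4  5  6  7  7  8  8
  1  2  3  3  4  5  6  7  7  8  9
  1  2  3  3  4  5  6  7  8  9  10
  1  2  3  4  5  6  7  8  9  10  11

second differences of R give the permutation w = (5, 2, 6, 10, 7, 3, 1, 8, 11, 9, 4).

Rothe diagram D(w) (22 cells), 6 SE-corners (essential conditions):

[(1, 4, 0), (4, 9, 3), (5, 4, 1), (6, 1, 0), (9, 9, 7), (10, 4, 3)]


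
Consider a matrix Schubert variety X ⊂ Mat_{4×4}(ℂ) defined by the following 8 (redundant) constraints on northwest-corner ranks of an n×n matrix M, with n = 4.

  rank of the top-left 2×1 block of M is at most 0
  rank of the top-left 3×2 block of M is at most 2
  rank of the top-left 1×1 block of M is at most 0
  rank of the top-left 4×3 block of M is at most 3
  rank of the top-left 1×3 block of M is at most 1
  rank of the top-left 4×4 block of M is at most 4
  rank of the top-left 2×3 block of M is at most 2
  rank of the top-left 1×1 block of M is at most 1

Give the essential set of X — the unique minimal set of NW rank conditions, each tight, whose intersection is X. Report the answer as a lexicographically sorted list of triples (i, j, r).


Rank table r_w(4×4) implied by the 8 constraints:

  row 1: 0  1  1  1
  row 2: 0  1  2  2
  row 3: 1  2  3  3
  row 4: 1  2  3  4

second differences of R give the permutation w = (2, 3, 1, 4).

Fulton essential set (1 of the 2 Rothe cells):

[(2, 1, 0)]


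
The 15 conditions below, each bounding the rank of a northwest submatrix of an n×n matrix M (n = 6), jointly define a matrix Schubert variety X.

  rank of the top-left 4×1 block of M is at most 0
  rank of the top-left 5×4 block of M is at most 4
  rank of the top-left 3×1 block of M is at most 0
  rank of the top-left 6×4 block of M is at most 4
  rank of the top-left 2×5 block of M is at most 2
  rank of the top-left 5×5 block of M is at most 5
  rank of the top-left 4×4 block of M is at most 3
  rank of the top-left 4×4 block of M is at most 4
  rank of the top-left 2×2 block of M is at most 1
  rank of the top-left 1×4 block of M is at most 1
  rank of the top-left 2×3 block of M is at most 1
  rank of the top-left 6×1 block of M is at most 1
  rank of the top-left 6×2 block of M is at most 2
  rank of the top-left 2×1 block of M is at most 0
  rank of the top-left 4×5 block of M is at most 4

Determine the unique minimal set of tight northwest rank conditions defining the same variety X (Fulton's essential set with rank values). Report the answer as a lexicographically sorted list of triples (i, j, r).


Computing R[i][j] = min implied NW-rank bound (n=6, 15 conditions):

  R[1]: 0  1  1  1  1  1
  R[2]: 0  1  1  2  2  2
  R[3]: 0  1  2  3  3  3
  R[4]: 0  1  2  3  4  4
  R[5]: 1  2  3  4  5  5
  R[6]: 1  2  3  4  5  6

the unique w with this rank table is (2, 4, 3, 5, 1, 6).

|D(w)|=5, |Ess(w)|=2:

[(2, 3, 1), (4, 1, 0)]


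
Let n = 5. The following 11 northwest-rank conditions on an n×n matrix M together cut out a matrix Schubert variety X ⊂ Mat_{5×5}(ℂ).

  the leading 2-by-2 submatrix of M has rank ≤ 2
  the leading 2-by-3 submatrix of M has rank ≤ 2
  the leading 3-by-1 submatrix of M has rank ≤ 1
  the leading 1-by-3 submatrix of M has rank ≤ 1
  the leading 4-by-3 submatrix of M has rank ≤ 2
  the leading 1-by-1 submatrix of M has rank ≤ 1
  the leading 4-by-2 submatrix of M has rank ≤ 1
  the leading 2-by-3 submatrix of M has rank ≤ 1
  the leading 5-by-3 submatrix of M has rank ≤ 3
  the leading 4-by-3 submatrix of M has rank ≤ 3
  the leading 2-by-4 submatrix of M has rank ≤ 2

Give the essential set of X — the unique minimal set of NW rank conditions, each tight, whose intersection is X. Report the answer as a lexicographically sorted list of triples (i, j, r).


Rank table r_w(5×5) implied by the 11 constraints:

  R[1]: 1, 1, 1, 1, 1
  R[2]: 1, 1, 1, 2, 2
  R[3]: 1, 1, 2, 3, 3
  R[4]: 1, 1, 2, 3, 4
  R[5]: 1, 2, 3, 4, 5

second differences of R give the permutation w = (1, 4, 3, 5, 2).

Fulton essential set (2 of the 4 Rothe cells):

[(2, 3, 1), (4, 2, 1)]


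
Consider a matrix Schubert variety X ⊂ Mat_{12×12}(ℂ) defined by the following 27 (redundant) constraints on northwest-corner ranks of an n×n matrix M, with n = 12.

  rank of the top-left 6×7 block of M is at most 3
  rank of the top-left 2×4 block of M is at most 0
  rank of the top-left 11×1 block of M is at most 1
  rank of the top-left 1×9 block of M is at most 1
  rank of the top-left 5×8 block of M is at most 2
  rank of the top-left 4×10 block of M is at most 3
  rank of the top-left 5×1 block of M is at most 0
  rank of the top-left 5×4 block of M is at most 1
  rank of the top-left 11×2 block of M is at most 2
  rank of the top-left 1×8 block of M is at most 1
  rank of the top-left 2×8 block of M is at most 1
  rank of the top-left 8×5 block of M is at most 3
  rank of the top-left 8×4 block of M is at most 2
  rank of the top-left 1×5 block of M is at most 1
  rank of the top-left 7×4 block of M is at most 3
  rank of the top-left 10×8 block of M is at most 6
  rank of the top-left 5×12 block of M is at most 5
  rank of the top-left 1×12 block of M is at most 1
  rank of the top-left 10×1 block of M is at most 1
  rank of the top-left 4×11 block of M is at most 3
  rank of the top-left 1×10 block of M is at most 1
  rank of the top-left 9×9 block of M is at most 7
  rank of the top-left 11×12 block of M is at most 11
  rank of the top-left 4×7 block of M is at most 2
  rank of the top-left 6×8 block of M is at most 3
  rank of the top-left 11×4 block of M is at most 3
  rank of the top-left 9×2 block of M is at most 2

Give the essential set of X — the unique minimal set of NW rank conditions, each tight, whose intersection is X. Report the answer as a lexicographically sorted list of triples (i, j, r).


Propagating the 27 rank bounds to every northwest block:

  i=1: 0, 0, 0, 0, 1, 1, 1, 1, 1, 1, 1, 1
  i=2: 0, 0, 0, 0, 1, 1, 1, 1, 2, 2, 2, 2
  i=3: 0, 1, 1, 1, 2, 2, 2, 2, 3, 3, 3, 3
  i=4: 0, 1, 1, 1, 2, 2, 2, 2, 3, 3, 3, 4
  i=5: 0, 1, 1, 1, 2, 2, 2, 2, 3, 4, 4, 5
  i=6: 1, 2, 2, 2, 3, 3, 3, 3, 4, 5, 5, 6
  i=7: 1, 2, 2, 2, 3, 4, 4, 4, 5, 6, 6, 7
  i=8: 1, 2, 2, 2, 3, 4, 5, 5, 6, 7, 7, 8
  i=9: 1, 2, 3, 3, 4, 5, 6, 6, 7, 8, 8, 9
  i=10: 1, 2, 3, 3, 4, 5, 6, 6, 7, 8, 9, 10
  i=11: 1, 2, 3, 3, 4, 5, 6, 7, 8, 9, 10, 11
  i=12: 1, 2, 3, 4, 5, 6, 7, 8, 9, 10, 11, 12

second differences of R give the permutation w = (5, 9, 2, 12, 10, 1, 6, 7, 3, 11, 8, 4).

|D(w)|=33, |Ess(w)|=9:

[(2, 4, 0), (2, 8, 1), (4, 11, 3), (5, 1, 0), (5, 4, 1), (5, 8, 2), (8, 4, 2), (10, 8, 6), (11, 4, 3)]
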